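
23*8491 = 195293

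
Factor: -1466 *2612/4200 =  - 3^( - 1)* 5^(-2 ) * 7^( - 1 ) * 653^1 * 733^1 = - 478649/525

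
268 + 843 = 1111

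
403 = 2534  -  2131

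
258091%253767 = 4324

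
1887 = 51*37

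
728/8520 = 91/1065=0.09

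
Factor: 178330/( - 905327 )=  - 2^1*5^1*17^1*107^( - 1)*1049^1* 8461^(- 1)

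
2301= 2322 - 21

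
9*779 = 7011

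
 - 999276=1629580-2628856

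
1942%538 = 328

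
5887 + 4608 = 10495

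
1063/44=1063/44 = 24.16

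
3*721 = 2163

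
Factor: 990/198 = 5^1 = 5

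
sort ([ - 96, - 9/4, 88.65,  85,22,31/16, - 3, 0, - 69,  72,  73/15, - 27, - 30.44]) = [ - 96, - 69, - 30.44, - 27, - 3  ,  -  9/4,0,31/16, 73/15 , 22, 72, 85, 88.65]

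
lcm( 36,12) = 36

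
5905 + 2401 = 8306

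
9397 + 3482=12879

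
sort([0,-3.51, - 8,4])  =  [ - 8 , - 3.51,0,4]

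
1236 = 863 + 373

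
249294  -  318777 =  - 69483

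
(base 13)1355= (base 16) ad6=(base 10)2774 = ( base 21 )662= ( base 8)5326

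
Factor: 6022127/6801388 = 2^( - 2 )*11^( -1 )*331^( - 1 )*467^(-1) * 6022127^1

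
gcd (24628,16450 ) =94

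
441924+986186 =1428110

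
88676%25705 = 11561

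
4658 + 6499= 11157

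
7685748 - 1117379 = 6568369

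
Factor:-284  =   -2^2*71^1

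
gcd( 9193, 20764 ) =29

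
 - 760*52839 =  - 40157640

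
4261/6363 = 4261/6363= 0.67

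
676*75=50700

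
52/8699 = 52/8699= 0.01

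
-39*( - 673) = 26247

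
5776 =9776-4000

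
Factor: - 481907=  - 547^1*881^1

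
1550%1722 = 1550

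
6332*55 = 348260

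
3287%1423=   441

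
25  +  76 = 101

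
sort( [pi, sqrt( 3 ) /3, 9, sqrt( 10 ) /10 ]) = [sqrt(10) /10, sqrt( 3 ) /3,pi,9 ] 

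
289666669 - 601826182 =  - 312159513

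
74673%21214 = 11031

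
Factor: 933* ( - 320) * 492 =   -  2^8*3^2 *5^1*41^1*311^1 = - 146891520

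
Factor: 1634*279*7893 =2^1 * 3^4*  19^1*31^1*43^1*877^1 = 3598308198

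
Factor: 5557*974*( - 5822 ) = -2^2 * 41^1*71^1*487^1*5557^1 = - 31511679796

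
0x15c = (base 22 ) FI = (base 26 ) da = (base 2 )101011100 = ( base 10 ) 348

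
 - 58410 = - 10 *5841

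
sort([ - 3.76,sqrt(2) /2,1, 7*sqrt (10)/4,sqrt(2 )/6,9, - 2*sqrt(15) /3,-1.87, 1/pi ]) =[ - 3.76,-2*sqrt(15 )/3, - 1.87,sqrt ( 2) /6, 1/pi,sqrt(2) /2,1,7*sqrt (10)/4,9 ] 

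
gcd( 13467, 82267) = 1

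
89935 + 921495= 1011430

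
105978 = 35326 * 3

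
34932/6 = 5822 = 5822.00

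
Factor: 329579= 17^1*19387^1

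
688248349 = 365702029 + 322546320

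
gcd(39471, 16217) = 1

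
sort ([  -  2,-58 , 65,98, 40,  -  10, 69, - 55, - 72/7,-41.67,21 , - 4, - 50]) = [ - 58, - 55, - 50, - 41.67,-72/7,-10, - 4, - 2,  21,40, 65,69, 98]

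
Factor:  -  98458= -2^1*19^1 * 2591^1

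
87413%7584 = 3989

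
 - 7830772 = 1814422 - 9645194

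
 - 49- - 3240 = 3191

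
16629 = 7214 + 9415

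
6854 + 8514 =15368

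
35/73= 35/73 = 0.48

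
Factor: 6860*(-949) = - 2^2*5^1 * 7^3*13^1*73^1=- 6510140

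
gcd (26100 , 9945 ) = 45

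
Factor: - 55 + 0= - 55 = - 5^1 * 11^1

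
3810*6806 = 25930860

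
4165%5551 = 4165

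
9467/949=9467/949  =  9.98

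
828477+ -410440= 418037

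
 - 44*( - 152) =6688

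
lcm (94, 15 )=1410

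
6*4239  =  25434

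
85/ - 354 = -85/354 =- 0.24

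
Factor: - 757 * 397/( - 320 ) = 2^( - 6)*5^(-1 )*397^1*757^1 = 300529/320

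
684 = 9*76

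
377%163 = 51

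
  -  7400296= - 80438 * 92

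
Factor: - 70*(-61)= 4270 = 2^1*5^1*7^1*61^1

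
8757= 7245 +1512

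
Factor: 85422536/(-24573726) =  - 2^2*3^(-3) * 19^( - 1 )*43^( - 1 ) * 557^ (-1 )*10677817^1 = - 42711268/12286863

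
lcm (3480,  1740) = 3480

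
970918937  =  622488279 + 348430658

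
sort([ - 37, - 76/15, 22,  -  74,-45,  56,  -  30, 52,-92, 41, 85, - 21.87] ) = [ - 92 , - 74,-45, - 37, - 30, - 21.87,- 76/15, 22,  41,52,56,  85 ]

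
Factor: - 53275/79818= - 2^( - 1) * 3^( - 1 )*5^2*53^( - 1 )*251^( - 1)*2131^1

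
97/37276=97/37276 = 0.00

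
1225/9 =136 + 1/9 = 136.11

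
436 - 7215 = -6779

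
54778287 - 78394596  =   - 23616309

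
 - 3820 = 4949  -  8769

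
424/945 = 424/945 = 0.45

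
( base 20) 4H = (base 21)4d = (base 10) 97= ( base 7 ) 166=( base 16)61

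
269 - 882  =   - 613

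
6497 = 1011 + 5486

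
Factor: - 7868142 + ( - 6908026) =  - 14776168= - 2^3*11^1*167911^1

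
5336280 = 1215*4392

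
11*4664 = 51304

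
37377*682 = 25491114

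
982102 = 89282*11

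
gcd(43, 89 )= 1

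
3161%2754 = 407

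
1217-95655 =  - 94438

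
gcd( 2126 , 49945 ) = 1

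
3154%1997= 1157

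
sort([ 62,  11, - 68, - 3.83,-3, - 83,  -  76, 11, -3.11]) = [-83, - 76, - 68, - 3.83, - 3.11,-3, 11, 11,62 ]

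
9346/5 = 9346/5  =  1869.20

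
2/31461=2/31461= 0.00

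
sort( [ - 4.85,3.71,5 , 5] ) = [ - 4.85,3.71,5, 5 ] 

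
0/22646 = 0= 0.00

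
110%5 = 0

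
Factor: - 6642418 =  - 2^1*317^1*10477^1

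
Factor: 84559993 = 7^1*12079999^1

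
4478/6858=2239/3429 = 0.65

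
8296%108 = 88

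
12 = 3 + 9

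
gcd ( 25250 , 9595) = 505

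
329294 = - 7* (-47042)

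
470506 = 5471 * 86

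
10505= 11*955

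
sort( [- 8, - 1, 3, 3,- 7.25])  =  [ - 8, - 7.25, - 1,3,3]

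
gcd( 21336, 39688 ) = 8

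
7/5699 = 7/5699 = 0.00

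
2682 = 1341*2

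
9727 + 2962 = 12689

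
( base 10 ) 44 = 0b101100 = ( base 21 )22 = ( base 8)54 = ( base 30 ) 1E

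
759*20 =15180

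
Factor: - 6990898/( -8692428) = 3495449/4346214 = 2^( - 1)*3^ ( - 1 )* 19^1*197^( - 1)*3677^( - 1)*183971^1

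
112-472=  - 360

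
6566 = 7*938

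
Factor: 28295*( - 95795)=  - 2710519525=- 5^2*7^2*17^1 *23^1*5659^1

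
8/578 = 4/289 = 0.01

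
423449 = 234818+188631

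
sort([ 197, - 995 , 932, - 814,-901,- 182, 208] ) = [  -  995,-901, - 814  ,  -  182,197,208,932]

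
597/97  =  6 + 15/97 = 6.15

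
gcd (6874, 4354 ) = 14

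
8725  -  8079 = 646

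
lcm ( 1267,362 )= 2534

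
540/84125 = 108/16825 = 0.01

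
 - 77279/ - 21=77279/21=   3679.95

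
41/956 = 41/956  =  0.04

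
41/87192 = 41/87192 = 0.00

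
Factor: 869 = 11^1 * 79^1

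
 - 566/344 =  - 283/172 = - 1.65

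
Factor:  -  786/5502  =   - 1/7 = -7^(  -  1 ) 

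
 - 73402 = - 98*749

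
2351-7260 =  - 4909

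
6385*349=2228365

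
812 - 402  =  410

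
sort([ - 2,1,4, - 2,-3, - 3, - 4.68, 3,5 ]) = [ - 4.68, - 3, - 3, - 2,- 2,1,3, 4, 5 ] 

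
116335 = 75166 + 41169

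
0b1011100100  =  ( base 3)1000102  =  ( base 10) 740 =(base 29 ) pf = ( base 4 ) 23210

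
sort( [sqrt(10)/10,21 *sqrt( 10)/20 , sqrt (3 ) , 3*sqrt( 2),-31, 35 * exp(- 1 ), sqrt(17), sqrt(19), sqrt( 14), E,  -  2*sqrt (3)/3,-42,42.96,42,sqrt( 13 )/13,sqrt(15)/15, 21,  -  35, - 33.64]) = [  -  42, - 35, - 33.64, - 31,-2*sqrt ( 3)/3,  sqrt( 15 )/15, sqrt( 13)/13, sqrt(10)/10,sqrt( 3 ), E, 21*sqrt(10 ) /20,sqrt ( 14 ) , sqrt ( 17), 3 * sqrt(2 ), sqrt( 19),35*exp( - 1 ), 21, 42,42.96]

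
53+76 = 129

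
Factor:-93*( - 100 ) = 9300=2^2* 3^1*5^2*31^1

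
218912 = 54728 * 4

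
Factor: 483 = 3^1*7^1*23^1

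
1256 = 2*628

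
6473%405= 398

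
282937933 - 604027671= - 321089738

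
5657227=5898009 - 240782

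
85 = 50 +35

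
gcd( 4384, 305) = 1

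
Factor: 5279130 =2^1*3^2*5^1*58657^1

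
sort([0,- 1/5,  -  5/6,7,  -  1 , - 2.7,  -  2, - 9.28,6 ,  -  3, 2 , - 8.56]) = [-9.28 , - 8.56,-3, - 2.7 , - 2, -1 , - 5/6, - 1/5 , 0 , 2, 6,7 ]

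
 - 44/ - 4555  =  44/4555 = 0.01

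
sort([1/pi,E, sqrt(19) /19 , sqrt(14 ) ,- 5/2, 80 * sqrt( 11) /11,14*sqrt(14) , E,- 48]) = [  -  48 , - 5/2 , sqrt( 19 )/19,1/pi, E,E,sqrt(14),80*sqrt(11 ) /11, 14*sqrt( 14)]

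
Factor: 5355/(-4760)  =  -2^(-3)*3^2 = -9/8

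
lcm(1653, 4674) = 135546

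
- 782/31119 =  - 34/1353 = - 0.03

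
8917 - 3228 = 5689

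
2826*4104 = 11597904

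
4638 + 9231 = 13869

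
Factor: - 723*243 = -3^6*241^1 = - 175689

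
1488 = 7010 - 5522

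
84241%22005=18226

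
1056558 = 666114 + 390444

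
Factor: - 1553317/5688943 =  - 13^( - 1 ) *31^1*43^( - 1)*89^1*563^1 * 10177^( - 1)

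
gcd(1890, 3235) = 5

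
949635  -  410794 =538841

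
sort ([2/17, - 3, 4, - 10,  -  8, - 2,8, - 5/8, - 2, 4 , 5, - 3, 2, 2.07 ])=[- 10,  -  8, - 3 , - 3,- 2, - 2, - 5/8, 2/17, 2, 2.07,4,  4,5, 8 ] 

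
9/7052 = 9/7052  =  0.00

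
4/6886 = 2/3443 = 0.00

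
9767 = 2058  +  7709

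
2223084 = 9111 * 244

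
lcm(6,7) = 42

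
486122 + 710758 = 1196880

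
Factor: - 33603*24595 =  -3^1 *5^1*23^1* 487^1*4919^1 = - 826465785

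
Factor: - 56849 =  - 13^1*4373^1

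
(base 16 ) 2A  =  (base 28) 1E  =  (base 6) 110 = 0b101010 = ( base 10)42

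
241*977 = 235457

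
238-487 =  - 249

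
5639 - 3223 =2416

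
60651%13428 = 6939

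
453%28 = 5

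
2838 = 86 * 33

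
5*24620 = 123100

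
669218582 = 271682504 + 397536078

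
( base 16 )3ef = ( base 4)33233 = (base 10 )1007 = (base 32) VF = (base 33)uh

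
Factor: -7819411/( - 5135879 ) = 7^( - 1 )*337^1*23203^1*733697^( - 1 )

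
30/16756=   15/8378 = 0.00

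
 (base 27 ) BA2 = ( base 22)H2J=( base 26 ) c6n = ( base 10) 8291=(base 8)20143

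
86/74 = 43/37 = 1.16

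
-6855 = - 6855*1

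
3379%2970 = 409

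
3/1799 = 3/1799 = 0.00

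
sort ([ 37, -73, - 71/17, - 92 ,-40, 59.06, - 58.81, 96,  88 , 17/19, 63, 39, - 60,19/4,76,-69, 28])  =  [ - 92, - 73, - 69, - 60, - 58.81, - 40, - 71/17, 17/19 , 19/4, 28, 37, 39, 59.06,63,76 , 88, 96]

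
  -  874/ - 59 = 874/59= 14.81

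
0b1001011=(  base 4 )1023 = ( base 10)75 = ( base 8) 113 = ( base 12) 63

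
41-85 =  - 44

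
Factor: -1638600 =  - 2^3*3^1*5^2*2731^1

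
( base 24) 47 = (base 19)58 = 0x67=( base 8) 147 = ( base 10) 103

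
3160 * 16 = 50560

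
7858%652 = 34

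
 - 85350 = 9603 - 94953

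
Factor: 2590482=2^1*3^1*97^1*4451^1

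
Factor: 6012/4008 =3/2 = 2^( - 1)*3^1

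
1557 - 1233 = 324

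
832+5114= 5946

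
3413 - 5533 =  - 2120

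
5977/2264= 5977/2264  =  2.64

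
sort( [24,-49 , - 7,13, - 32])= [-49, - 32, - 7 , 13,24]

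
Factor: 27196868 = 2^2 * 1607^1*4231^1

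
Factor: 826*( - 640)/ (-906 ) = 2^7*3^(- 1 )*5^1 * 7^1*59^1*151^( - 1) = 264320/453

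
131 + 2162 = 2293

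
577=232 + 345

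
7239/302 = 23 +293/302 = 23.97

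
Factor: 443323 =29^1*15287^1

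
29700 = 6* 4950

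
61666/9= 6851 + 7/9 = 6851.78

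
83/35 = 2 + 13/35 = 2.37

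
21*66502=1396542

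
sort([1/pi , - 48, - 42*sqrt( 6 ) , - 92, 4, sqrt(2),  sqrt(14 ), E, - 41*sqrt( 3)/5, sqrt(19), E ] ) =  [ - 42*sqrt( 6),-92, - 48, - 41*sqrt(3 ) /5,1/pi, sqrt( 2 ), E,E, sqrt( 14),  4, sqrt(19) ]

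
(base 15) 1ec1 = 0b1101000110010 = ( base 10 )6706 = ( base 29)7S7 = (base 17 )1638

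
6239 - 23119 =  - 16880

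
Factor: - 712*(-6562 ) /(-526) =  - 2^3*17^1*89^1*193^1*263^(-1)  =  - 2336072/263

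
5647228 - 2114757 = 3532471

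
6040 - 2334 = 3706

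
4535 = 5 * 907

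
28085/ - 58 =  - 485 + 45/58  =  - 484.22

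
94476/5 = 18895 + 1/5= 18895.20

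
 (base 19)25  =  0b101011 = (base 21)21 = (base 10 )43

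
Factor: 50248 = 2^3*11^1*571^1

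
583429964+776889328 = 1360319292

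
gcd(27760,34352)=16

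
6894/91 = 75  +  69/91 = 75.76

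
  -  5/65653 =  - 5/65653 = -0.00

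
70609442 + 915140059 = 985749501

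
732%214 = 90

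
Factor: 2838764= 2^2*709691^1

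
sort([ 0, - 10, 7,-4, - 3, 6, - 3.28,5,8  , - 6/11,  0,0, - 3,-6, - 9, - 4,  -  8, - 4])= [  -  10 , -9,- 8, - 6, - 4, - 4,  -  4,  -  3.28, - 3,-3, - 6/11,0,0,0 , 5,6,7,8] 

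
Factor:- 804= -2^2* 3^1*67^1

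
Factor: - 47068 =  - 2^2*7^1*41^2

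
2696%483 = 281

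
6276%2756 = 764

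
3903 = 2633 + 1270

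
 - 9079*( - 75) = 680925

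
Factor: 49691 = 17^1*37^1*79^1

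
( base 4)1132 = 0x5e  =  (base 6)234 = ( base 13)73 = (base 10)94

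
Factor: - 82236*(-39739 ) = 3267976404 = 2^2 * 3^1*7^3 *11^1 * 89^1*811^1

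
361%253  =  108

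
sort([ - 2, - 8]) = [-8, - 2 ] 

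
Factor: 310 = 2^1 * 5^1*31^1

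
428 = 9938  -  9510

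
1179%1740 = 1179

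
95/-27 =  -95/27 =-  3.52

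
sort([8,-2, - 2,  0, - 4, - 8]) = [-8 , - 4 ,-2,-2,0 , 8] 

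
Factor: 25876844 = 2^2 * 7^1*924173^1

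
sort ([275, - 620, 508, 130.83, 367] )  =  [-620, 130.83, 275, 367, 508]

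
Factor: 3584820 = 2^2*3^1*5^1*59747^1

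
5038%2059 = 920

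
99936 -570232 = -470296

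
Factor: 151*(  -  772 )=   -  2^2*151^1*193^1 = - 116572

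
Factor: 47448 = 2^3*3^2*659^1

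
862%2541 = 862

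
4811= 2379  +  2432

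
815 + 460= 1275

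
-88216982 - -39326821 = - 48890161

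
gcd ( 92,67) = 1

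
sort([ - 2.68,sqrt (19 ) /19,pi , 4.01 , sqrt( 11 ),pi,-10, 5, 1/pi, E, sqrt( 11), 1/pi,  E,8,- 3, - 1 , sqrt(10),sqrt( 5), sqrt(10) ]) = [-10,-3,-2.68, - 1,  sqrt( 19)/19,1/pi, 1/pi,sqrt(5 ), E,  E,pi,  pi, sqrt( 10 ),sqrt( 10),sqrt(11),sqrt ( 11), 4.01, 5, 8 ]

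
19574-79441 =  - 59867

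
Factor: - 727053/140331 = -242351/46777= - 23^1 * 29^(-1 )*41^1*257^1 * 1613^ ( - 1)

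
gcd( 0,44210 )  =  44210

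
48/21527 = 48/21527 = 0.00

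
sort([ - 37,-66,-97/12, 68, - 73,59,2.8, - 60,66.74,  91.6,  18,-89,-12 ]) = [ - 89, - 73,-66, - 60, - 37, - 12,-97/12,  2.8, 18,  59,66.74,  68,  91.6] 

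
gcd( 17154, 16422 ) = 6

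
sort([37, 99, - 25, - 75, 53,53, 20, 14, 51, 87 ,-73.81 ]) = [-75 , - 73.81, - 25,14,  20,  37,51, 53, 53, 87,  99 ] 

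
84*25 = 2100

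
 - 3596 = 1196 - 4792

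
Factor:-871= - 13^1*67^1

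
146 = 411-265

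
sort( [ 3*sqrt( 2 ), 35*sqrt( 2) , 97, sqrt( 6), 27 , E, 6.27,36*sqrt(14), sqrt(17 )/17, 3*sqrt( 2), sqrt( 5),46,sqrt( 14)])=[sqrt(17 ) /17,sqrt( 5), sqrt( 6), E, sqrt (14 ),3*sqrt( 2), 3* sqrt(2 ), 6.27,27,46,  35*sqrt( 2), 97,36 * sqrt(14 )]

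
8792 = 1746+7046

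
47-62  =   - 15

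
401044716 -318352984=82691732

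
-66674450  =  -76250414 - -9575964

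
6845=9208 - 2363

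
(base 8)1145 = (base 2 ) 1001100101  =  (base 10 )613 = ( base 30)kd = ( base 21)184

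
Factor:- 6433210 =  - 2^1*5^1*7^2*19^1*691^1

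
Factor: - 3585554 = -2^1*7^1*193^1*1327^1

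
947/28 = 33 + 23/28= 33.82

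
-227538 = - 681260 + 453722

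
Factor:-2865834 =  - 2^1*3^3*73^1*727^1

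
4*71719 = 286876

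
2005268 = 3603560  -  1598292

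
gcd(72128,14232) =8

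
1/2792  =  1/2792  =  0.00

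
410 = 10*41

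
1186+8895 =10081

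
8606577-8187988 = 418589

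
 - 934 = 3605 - 4539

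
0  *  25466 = 0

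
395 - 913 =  - 518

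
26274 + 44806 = 71080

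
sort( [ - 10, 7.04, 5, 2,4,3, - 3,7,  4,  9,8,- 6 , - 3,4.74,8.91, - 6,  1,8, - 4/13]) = [ - 10, - 6, -6, - 3, - 3,-4/13,1,2, 3, 4,4,4.74,5,7,7.04,8, 8 , 8.91,9]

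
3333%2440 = 893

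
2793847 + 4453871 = 7247718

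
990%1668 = 990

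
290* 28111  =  8152190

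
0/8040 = 0 = 0.00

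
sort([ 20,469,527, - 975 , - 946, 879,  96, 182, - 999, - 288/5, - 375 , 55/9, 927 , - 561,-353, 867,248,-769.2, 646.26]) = [ - 999, - 975, - 946, - 769.2, - 561,  -  375,  -  353, -288/5,55/9, 20,96, 182 , 248, 469,527,646.26, 867, 879,927 ] 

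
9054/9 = 1006  =  1006.00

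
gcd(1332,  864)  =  36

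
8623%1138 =657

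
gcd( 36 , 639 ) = 9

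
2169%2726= 2169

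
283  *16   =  4528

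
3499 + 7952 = 11451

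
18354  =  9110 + 9244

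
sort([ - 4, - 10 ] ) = [ - 10, - 4]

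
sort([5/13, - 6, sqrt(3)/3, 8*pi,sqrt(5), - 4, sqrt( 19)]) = [ - 6, - 4,5/13, sqrt( 3)/3,sqrt(5 ), sqrt( 19),8*pi]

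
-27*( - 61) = 1647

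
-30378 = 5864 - 36242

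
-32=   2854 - 2886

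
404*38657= 15617428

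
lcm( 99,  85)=8415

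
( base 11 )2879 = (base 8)7204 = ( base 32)3K4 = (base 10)3716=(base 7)13556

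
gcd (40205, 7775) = 5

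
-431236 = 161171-592407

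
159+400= 559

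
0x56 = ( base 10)86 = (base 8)126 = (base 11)79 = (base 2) 1010110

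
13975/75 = 559/3 = 186.33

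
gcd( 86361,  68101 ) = 11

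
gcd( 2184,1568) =56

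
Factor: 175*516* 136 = 12280800 = 2^5*3^1*5^2*7^1*17^1 *43^1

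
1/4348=1/4348 = 0.00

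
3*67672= 203016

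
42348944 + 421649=42770593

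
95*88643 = 8421085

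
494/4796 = 247/2398 = 0.10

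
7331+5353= 12684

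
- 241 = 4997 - 5238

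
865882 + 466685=1332567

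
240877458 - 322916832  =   -82039374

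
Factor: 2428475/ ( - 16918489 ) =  - 5^2 * 13877^1*2416927^( - 1 ) =- 346925/2416927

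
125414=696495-571081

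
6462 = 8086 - 1624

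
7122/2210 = 3561/1105=3.22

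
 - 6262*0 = 0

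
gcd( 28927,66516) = 1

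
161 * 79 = 12719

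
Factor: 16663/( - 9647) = -11^( - 1 )*19^1  =  -19/11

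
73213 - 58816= 14397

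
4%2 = 0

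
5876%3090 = 2786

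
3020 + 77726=80746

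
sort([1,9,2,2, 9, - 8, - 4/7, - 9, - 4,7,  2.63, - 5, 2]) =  [ - 9, - 8, - 5,-4, - 4/7,1,2,2,2, 2.63,7,9,9]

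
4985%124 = 25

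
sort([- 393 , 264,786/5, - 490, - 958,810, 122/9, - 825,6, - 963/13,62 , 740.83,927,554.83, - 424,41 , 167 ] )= [ - 958, - 825, - 490, - 424, - 393, - 963/13,6,122/9,  41 , 62 , 786/5,167, 264,554.83,740.83,810,  927]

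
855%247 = 114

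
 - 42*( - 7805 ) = 327810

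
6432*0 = 0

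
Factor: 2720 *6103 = 2^5*  5^1*17^2*359^1 = 16600160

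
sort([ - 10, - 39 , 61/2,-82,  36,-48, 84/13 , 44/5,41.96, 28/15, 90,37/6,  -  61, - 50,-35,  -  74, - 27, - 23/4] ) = [-82,- 74, - 61,-50,-48,-39,-35, - 27, - 10,-23/4, 28/15,37/6,84/13, 44/5, 61/2,36, 41.96, 90]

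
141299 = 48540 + 92759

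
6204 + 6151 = 12355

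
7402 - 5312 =2090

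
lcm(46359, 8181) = 139077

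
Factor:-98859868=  - 2^2*31^1*107^1*7451^1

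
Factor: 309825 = 3^6*5^2*17^1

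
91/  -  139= - 1+48/139  =  - 0.65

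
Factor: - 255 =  - 3^1 * 5^1 * 17^1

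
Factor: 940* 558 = 524520 = 2^3*3^2*5^1*31^1*47^1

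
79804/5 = 79804/5 = 15960.80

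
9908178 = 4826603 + 5081575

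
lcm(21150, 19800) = 930600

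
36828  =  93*396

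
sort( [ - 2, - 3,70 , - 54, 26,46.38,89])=[ - 54, - 3,- 2, 26, 46.38, 70,  89]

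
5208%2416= 376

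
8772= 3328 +5444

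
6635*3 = 19905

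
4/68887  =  4/68887  =  0.00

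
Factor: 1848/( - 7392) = - 1/4= - 2^(  -  2 ) 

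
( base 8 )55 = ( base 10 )45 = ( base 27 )1I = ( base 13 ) 36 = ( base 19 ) 27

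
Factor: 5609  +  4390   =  3^2*11^1*101^1  =  9999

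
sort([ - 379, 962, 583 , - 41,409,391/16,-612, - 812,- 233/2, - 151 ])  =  [ - 812, - 612, - 379 ,  -  151, - 233/2, - 41, 391/16,409,583,962]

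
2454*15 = 36810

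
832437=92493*9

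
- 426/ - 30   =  14  +  1/5 = 14.20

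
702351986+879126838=1581478824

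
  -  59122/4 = - 14781 + 1/2  =  - 14780.50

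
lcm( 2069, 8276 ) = 8276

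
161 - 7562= -7401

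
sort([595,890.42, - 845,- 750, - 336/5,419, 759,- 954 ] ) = [-954, - 845,-750, - 336/5,  419, 595,759, 890.42]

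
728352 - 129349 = 599003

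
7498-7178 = 320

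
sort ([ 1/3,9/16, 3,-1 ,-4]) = [-4, - 1,1/3,9/16,3 ]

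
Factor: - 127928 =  - 2^3*15991^1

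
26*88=2288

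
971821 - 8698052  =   - 7726231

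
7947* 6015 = 47801205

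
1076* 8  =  8608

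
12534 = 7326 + 5208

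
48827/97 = 48827/97 = 503.37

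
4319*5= 21595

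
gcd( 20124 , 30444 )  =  516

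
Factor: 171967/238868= 383/532 = 2^( - 2 )*7^( - 1 ) * 19^(-1)*383^1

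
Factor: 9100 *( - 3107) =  - 28273700 = -2^2*5^2*7^1*13^2*239^1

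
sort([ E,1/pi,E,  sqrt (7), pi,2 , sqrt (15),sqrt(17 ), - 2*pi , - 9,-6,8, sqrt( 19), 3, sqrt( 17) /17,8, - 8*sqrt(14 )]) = [-8 * sqrt( 14 ), - 9, - 2*pi,-6,sqrt( 17) /17,1/pi,2,sqrt(7), E,E,3 , pi,sqrt( 15 )  ,  sqrt(17),sqrt (19),8,8 ]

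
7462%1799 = 266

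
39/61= 39/61 = 0.64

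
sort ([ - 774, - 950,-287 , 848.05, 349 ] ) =[ -950,-774, - 287,349 , 848.05 ] 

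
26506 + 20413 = 46919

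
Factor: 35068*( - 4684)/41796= - 2^2 * 3^(-5 ) * 11^1*43^( - 1)*797^1*1171^1 = - 41064628/10449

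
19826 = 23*862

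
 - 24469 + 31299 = 6830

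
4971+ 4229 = 9200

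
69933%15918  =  6261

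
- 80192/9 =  - 80192/9 = - 8910.22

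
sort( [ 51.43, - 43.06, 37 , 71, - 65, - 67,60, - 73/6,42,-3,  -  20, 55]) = [ - 67, - 65 ,-43.06, - 20,-73/6, - 3, 37, 42,51.43,55,  60,71]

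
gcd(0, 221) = 221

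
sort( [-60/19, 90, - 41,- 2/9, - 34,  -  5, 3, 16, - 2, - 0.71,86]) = [ - 41,- 34 , - 5, - 60/19, - 2, - 0.71,-2/9, 3, 16, 86, 90 ]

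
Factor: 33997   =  33997^1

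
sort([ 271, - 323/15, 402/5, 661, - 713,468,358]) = [ - 713, - 323/15,402/5,271, 358,  468, 661 ]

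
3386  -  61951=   -  58565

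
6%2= 0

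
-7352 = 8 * ( - 919)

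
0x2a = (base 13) 33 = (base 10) 42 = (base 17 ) 28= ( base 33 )19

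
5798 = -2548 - - 8346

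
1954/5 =390 + 4/5 = 390.80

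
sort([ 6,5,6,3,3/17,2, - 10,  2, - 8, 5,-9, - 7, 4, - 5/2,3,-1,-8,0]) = [ - 10, - 9, - 8, - 8, - 7,-5/2,-1,0, 3/17, 2, 2,3, 3,4,5, 5, 6,6 ]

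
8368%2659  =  391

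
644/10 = 322/5 = 64.40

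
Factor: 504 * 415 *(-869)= -181760040 = - 2^3*3^2*5^1*7^1 *11^1 * 79^1*83^1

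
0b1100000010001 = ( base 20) F81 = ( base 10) 6161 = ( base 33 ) 5LN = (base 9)8405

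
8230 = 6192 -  - 2038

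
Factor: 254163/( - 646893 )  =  -343/873 = - 3^( - 2 )*7^3 * 97^(-1)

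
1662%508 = 138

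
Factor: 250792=2^3*23^1 * 29^1*47^1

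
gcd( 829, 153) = 1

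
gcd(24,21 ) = 3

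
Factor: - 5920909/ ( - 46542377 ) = 7^(  -  1)*31^ (-1 ) * 214481^( - 1)*5920909^1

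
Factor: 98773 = 98773^1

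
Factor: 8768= 2^6*137^1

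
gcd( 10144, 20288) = 10144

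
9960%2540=2340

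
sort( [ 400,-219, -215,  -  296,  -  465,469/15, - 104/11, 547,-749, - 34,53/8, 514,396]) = [ - 749, - 465, - 296, - 219, - 215, - 34, - 104/11, 53/8,469/15, 396, 400, 514 , 547 ]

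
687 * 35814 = 24604218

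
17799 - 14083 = 3716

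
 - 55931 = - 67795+11864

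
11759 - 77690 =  - 65931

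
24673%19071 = 5602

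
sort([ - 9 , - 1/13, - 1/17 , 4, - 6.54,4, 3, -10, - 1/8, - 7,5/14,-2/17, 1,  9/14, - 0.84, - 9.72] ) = [ - 10,-9.72, -9, - 7,-6.54, - 0.84, - 1/8, - 2/17, - 1/13,  -  1/17,5/14,  9/14,1, 3,  4, 4 ]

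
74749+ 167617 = 242366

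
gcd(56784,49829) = 13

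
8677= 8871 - 194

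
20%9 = 2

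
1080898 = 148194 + 932704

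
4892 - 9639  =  -4747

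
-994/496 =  - 497/248 = - 2.00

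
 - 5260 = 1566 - 6826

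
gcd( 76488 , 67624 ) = 8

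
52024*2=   104048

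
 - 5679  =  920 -6599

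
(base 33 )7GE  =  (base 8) 17745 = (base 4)1333211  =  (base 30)925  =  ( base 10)8165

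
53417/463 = 115 + 172/463 = 115.37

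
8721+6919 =15640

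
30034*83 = 2492822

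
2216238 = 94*23577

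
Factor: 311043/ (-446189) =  - 3^1*103681^1*446189^( - 1 ) 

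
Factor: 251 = 251^1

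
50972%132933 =50972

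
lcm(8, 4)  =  8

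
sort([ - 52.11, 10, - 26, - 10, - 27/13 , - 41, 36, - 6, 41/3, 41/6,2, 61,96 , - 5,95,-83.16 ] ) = [ - 83.16, - 52.11, - 41,- 26, - 10, - 6, - 5, - 27/13, 2 , 41/6, 10,  41/3, 36,61,95,96 ]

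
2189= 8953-6764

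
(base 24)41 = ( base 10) 97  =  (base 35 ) 2R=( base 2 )1100001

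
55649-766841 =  - 711192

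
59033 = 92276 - 33243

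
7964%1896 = 380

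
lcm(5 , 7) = 35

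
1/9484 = 1/9484 = 0.00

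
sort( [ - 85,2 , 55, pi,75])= [ - 85, 2, pi, 55, 75]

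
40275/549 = 73 + 22/61  =  73.36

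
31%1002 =31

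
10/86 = 5/43 = 0.12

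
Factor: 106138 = 2^1*53069^1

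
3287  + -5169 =-1882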